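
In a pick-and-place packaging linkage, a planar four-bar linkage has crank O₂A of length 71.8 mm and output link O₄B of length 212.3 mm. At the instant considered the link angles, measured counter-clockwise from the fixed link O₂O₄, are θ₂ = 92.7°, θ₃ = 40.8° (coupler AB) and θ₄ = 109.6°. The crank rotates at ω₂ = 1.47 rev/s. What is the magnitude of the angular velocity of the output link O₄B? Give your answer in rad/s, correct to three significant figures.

2.64

ω₂ = 9.236 rad/s (from 1.47 rev/s).
Differentiating the loop-closure r₂e^{iθ₂}+r₃e^{iθ₃}=r₁+r₄e^{iθ₄} gives r₂ω₂e^{iθ₂}+r₃ω₃e^{iθ₃}=r₄ω₄e^{iθ₄}.
Eliminating the other unknown: ω₄ = r₂ω₂ sin(θ₂−θ₃) / [r₄ sin(θ₄−θ₃)].
Numerator sine = +0.78694; denominator sine = +0.93232.
Result = 0.0718·9.236·(+0.78694) / (0.2123·(+0.93232)) = +2.6366 rad/s; magnitude 2.6366 rad/s.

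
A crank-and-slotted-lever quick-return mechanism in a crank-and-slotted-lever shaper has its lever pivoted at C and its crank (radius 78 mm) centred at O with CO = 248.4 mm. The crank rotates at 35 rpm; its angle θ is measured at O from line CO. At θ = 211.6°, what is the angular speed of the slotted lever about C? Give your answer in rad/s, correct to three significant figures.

1.10

ω = 3.665 rad/s (from 35 rpm).
Crank pin A relative to C: A = (d + r cosθ, r sinθ); lever angle φ = atan2(r sinθ, d + r cosθ).
Differentiating tanφ: φ̇ = rω(d cosθ + r)/(d² + r² + 2dr cosθ).
d² + r² + 2dr cosθ = |CA|² = 0.0347818 m²;  d cosθ + r = -0.13357 m.
|ω_lever| = |0.078·3.665·-0.13357| / 0.0347818 = 1.0979 rad/s.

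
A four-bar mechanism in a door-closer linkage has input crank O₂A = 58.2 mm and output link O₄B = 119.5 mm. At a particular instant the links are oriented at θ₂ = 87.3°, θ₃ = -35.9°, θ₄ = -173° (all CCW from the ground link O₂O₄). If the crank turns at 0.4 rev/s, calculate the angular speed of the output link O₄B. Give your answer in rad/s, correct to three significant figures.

ω₂ = 2.513 rad/s (from 0.4 rev/s).
Differentiating the loop-closure r₂e^{iθ₂}+r₃e^{iθ₃}=r₁+r₄e^{iθ₄} gives r₂ω₂e^{iθ₂}+r₃ω₃e^{iθ₃}=r₄ω₄e^{iθ₄}.
Eliminating the other unknown: ω₄ = r₂ω₂ sin(θ₂−θ₃) / [r₄ sin(θ₄−θ₃)].
Numerator sine = +0.83676; denominator sine = -0.68072.
Result = 0.0582·2.513·(+0.83676) / (0.1195·(-0.68072)) = -1.5046 rad/s; magnitude 1.5046 rad/s.

1.50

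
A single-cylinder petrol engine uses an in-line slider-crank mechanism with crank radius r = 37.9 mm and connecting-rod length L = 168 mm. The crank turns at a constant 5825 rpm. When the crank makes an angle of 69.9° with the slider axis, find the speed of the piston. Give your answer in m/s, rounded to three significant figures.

23.4

ω = 2π·5825/60 = 610 rad/s
For an in-line slider-crank, x = r cosθ + √(L² − r² sin²θ), so v = −rω sinθ·[1 + r cosθ/√(L² − r² sin²θ)].
With r = 0.0379 m, L = 0.168 m, θ = 69.9°: √(L² − r² sin²θ) = 0.16419 m.
v = −0.0379·610·0.93909·[1 + 0.0379·0.34366/0.16419] = -23.433 m/s.
|v| = 23.433 m/s.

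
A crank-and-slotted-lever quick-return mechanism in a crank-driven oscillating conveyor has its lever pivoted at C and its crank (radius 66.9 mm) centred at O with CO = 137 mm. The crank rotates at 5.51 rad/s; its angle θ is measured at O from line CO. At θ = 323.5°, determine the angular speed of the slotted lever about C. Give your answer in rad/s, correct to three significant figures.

ω = 5.51 rad/s
Crank pin A relative to C: A = (d + r cosθ, r sinθ); lever angle φ = atan2(r sinθ, d + r cosθ).
Differentiating tanφ: φ̇ = rω(d cosθ + r)/(d² + r² + 2dr cosθ).
d² + r² + 2dr cosθ = |CA|² = 0.0379798 m²;  d cosθ + r = +0.17703 m.
|ω_lever| = |0.0669·5.51·+0.17703| / 0.0379798 = 1.7182 rad/s.

1.72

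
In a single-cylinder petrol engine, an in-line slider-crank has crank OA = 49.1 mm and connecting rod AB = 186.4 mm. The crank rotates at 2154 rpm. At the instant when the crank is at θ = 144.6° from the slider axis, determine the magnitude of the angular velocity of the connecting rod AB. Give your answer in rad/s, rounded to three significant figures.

49.0

ω = 225.6 rad/s (converted from 2154 rpm).
The rod makes angle φ with the slider axis where L sinφ = r sinθ; differentiating, L cosφ·φ̇ = r ω cosθ.
L cosφ = √(L² − r² sin²θ) = 0.18422 m.
|ω_rod| = r ω |cosθ| / √(L² − r² sin²θ) = 0.0491·225.6·0.81513/0.18422 = 49.006 rad/s.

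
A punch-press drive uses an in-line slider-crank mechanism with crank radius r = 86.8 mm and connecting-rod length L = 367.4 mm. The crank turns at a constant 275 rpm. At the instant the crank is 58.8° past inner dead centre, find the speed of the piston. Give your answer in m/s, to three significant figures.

2.41

ω = 2π·275/60 = 28.8 rad/s
For an in-line slider-crank, x = r cosθ + √(L² − r² sin²θ), so v = −rω sinθ·[1 + r cosθ/√(L² − r² sin²θ)].
With r = 0.0868 m, L = 0.3674 m, θ = 58.8°: √(L² − r² sin²θ) = 0.35982 m.
v = −0.0868·28.8·0.85536·[1 + 0.0868·0.51803/0.35982] = -2.4053 m/s.
|v| = 2.4053 m/s.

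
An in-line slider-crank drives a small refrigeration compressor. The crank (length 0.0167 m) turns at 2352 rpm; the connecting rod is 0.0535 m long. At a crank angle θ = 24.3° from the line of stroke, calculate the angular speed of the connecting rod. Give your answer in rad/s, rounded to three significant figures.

70.7

ω = 246.3 rad/s (converted from 2352 rpm).
The rod makes angle φ with the slider axis where L sinφ = r sinθ; differentiating, L cosφ·φ̇ = r ω cosθ.
L cosφ = √(L² − r² sin²θ) = 0.053057 m.
|ω_rod| = r ω |cosθ| / √(L² − r² sin²θ) = 0.0167·246.3·0.91140/0.053057 = 70.657 rad/s.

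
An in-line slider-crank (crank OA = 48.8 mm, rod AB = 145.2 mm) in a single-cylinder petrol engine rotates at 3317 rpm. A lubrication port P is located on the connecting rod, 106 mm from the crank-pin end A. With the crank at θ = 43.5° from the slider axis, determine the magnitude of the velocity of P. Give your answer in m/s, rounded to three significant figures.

14.2

ω = 347.4 rad/s.  Crank-pin speed |V_A| = rω = 16.951 m/s, perpendicular to OA.
Rod angle: sinφ = −(r/L) sinθ ⇒ φ = -13.376°; ω_rod = −rω cosθ/√(L²−r²sin²θ) = -87.043 rad/s.
V_P = V_A + ω_rod × AP, with AP = 0.106 m along the rod.
Components: V_Px = −rω sinθ − a·ω_rod·sinφ = -13.803 m/s;  V_Py = rω cosθ + a·ω_rod·cosφ = +3.3195 m/s.
|V_P| = √(V_Px² + V_Py²) = 14.196 m/s.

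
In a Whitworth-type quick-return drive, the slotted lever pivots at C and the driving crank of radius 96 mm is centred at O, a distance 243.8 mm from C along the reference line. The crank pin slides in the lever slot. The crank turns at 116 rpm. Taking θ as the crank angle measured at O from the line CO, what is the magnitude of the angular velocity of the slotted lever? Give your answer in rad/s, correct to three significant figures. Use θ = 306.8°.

2.92

ω = 12.15 rad/s (from 116 rpm).
Crank pin A relative to C: A = (d + r cosθ, r sinθ); lever angle φ = atan2(r sinθ, d + r cosθ).
Differentiating tanφ: φ̇ = rω(d cosθ + r)/(d² + r² + 2dr cosθ).
d² + r² + 2dr cosθ = |CA|² = 0.0966945 m²;  d cosθ + r = +0.24204 m.
|ω_lever| = |0.096·12.15·+0.24204| / 0.0966945 = 2.9191 rad/s.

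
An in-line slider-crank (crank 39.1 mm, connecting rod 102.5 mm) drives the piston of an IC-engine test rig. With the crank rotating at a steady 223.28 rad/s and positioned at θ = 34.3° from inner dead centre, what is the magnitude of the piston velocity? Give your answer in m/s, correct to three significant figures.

ω = 223.3 rad/s
For an in-line slider-crank, x = r cosθ + √(L² − r² sin²θ), so v = −rω sinθ·[1 + r cosθ/√(L² − r² sin²θ)].
With r = 0.0391 m, L = 0.1025 m, θ = 34.3°: √(L² − r² sin²θ) = 0.1001 m.
v = −0.0391·223.3·0.56353·[1 + 0.0391·0.82610/0.1001] = -6.5072 m/s.
|v| = 6.5072 m/s.

6.51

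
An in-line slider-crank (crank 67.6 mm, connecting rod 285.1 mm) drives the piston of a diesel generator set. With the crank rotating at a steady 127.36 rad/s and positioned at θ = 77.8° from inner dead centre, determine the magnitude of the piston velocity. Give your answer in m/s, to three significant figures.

ω = 127.4 rad/s
For an in-line slider-crank, x = r cosθ + √(L² − r² sin²θ), so v = −rω sinθ·[1 + r cosθ/√(L² − r² sin²θ)].
With r = 0.0676 m, L = 0.2851 m, θ = 77.8°: √(L² − r² sin²θ) = 0.27734 m.
v = −0.0676·127.4·0.97742·[1 + 0.0676·0.21132/0.27734] = -8.8486 m/s.
|v| = 8.8486 m/s.

8.85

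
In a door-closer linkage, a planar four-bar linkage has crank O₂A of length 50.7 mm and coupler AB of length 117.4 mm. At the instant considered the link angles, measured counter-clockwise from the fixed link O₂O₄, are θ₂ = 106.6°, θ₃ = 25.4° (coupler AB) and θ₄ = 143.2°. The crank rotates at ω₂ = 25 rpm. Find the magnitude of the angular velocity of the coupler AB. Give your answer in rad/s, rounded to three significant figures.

ω₂ = 2.618 rad/s (from 25 rpm).
Differentiating the loop-closure r₂e^{iθ₂}+r₃e^{iθ₃}=r₁+r₄e^{iθ₄} gives r₂ω₂e^{iθ₂}+r₃ω₃e^{iθ₃}=r₄ω₄e^{iθ₄}.
Eliminating the other unknown: ω₃ = r₂ω₂ sin(θ₄−θ₂) / [r₃ sin(θ₃−θ₄)].
Numerator sine = +0.59622; denominator sine = -0.88458.
Result = 0.0507·2.618·(+0.59622) / (0.1174·(-0.88458)) = -0.76205 rad/s; magnitude 0.76205 rad/s.

0.762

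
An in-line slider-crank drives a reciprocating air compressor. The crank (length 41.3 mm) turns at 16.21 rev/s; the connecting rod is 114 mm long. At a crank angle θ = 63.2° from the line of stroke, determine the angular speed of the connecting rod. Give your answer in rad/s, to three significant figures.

ω = 101.9 rad/s (converted from 16.21 rev/s).
The rod makes angle φ with the slider axis where L sinφ = r sinθ; differentiating, L cosφ·φ̇ = r ω cosθ.
L cosφ = √(L² − r² sin²θ) = 0.10788 m.
|ω_rod| = r ω |cosθ| / √(L² − r² sin²θ) = 0.0413·101.9·0.45088/0.10788 = 17.581 rad/s.

17.6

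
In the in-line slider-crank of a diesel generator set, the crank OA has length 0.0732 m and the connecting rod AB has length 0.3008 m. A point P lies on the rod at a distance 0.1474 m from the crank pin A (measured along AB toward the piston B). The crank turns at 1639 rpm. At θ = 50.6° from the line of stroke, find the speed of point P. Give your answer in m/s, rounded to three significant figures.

ω = 171.6 rad/s.  Crank-pin speed |V_A| = rω = 12.564 m/s, perpendicular to OA.
Rod angle: sinφ = −(r/L) sinθ ⇒ φ = -10.839°; ω_rod = −rω cosθ/√(L²−r²sin²θ) = -26.993 rad/s.
V_P = V_A + ω_rod × AP, with AP = 0.1474 m along the rod.
Components: V_Px = −rω sinθ − a·ω_rod·sinφ = -10.457 m/s;  V_Py = rω cosθ + a·ω_rod·cosφ = +4.0668 m/s.
|V_P| = √(V_Px² + V_Py²) = 11.22 m/s.

11.2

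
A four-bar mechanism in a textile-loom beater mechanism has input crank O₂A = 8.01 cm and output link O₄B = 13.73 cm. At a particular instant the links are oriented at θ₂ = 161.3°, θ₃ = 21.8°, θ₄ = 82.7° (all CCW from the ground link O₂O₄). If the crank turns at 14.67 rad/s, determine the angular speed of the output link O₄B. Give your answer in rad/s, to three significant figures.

ω₂ = 14.67 rad/s
Differentiating the loop-closure r₂e^{iθ₂}+r₃e^{iθ₃}=r₁+r₄e^{iθ₄} gives r₂ω₂e^{iθ₂}+r₃ω₃e^{iθ₃}=r₄ω₄e^{iθ₄}.
Eliminating the other unknown: ω₄ = r₂ω₂ sin(θ₂−θ₃) / [r₄ sin(θ₄−θ₃)].
Numerator sine = +0.64945; denominator sine = +0.87377.
Result = 0.0801·14.67·(+0.64945) / (0.1373·(+0.87377)) = +6.3612 rad/s; magnitude 6.3612 rad/s.

6.36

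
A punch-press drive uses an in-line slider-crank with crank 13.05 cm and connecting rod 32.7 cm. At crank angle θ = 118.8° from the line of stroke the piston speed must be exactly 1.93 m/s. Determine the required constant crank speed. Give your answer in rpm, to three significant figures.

For an in-line slider-crank, |v_piston| = rω|sinθ|·[1 + r cosθ/√(L² − r² sin²θ)].
With r = 0.1305 m, L = 0.327 m, θ = 118.8°: the bracketed kinematic factor |dx/dθ| = 0.09089 m.
ω = v/|dx/dθ| = 1.93/0.09089 = 21.235 rad/s.
N = 60ω/(2π) = 202.77 rpm.

203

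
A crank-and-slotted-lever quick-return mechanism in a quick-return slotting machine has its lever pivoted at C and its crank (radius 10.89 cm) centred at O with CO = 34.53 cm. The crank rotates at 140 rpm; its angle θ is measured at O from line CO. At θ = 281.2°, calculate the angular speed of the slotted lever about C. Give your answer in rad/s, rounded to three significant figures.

1.93

ω = 14.66 rad/s (from 140 rpm).
Crank pin A relative to C: A = (d + r cosθ, r sinθ); lever angle φ = atan2(r sinθ, d + r cosθ).
Differentiating tanφ: φ̇ = rω(d cosθ + r)/(d² + r² + 2dr cosθ).
d² + r² + 2dr cosθ = |CA|² = 0.145699 m²;  d cosθ + r = +0.17597 m.
|ω_lever| = |0.1089·14.66·+0.17597| / 0.145699 = 1.9283 rad/s.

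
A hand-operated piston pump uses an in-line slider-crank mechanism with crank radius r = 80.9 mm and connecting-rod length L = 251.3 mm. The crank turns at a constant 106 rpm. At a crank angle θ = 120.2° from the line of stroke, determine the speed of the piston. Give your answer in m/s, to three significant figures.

ω = 2π·106/60 = 11.1 rad/s
For an in-line slider-crank, x = r cosθ + √(L² − r² sin²θ), so v = −rω sinθ·[1 + r cosθ/√(L² − r² sin²θ)].
With r = 0.0809 m, L = 0.2513 m, θ = 120.2°: √(L² − r² sin²θ) = 0.24138 m.
v = −0.0809·11.1·0.86427·[1 + 0.0809·-0.50302/0.24138] = -0.64528 m/s.
|v| = 0.64528 m/s.

0.645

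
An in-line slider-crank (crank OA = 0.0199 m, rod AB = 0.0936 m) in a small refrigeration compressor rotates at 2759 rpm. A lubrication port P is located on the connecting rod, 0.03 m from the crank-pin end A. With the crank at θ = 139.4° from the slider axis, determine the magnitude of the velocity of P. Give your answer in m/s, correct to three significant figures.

4.62

ω = 288.9 rad/s.  Crank-pin speed |V_A| = rω = 5.7495 m/s, perpendicular to OA.
Rod angle: sinφ = −(r/L) sinθ ⇒ φ = -7.953°; ω_rod = −rω cosθ/√(L²−r²sin²θ) = +47.092 rad/s.
V_P = V_A + ω_rod × AP, with AP = 0.03 m along the rod.
Components: V_Px = −rω sinθ − a·ω_rod·sinφ = -3.5462 m/s;  V_Py = rω cosθ + a·ω_rod·cosφ = -2.9663 m/s.
|V_P| = √(V_Px² + V_Py²) = 4.6232 m/s.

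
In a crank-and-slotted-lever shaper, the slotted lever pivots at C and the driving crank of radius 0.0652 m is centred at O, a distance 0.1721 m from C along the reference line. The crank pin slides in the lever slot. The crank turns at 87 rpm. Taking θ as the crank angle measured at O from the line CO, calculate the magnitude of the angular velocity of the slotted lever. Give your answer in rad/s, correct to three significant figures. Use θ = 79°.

1.53

ω = 9.111 rad/s (from 87 rpm).
Crank pin A relative to C: A = (d + r cosθ, r sinθ); lever angle φ = atan2(r sinθ, d + r cosθ).
Differentiating tanφ: φ̇ = rω(d cosθ + r)/(d² + r² + 2dr cosθ).
d² + r² + 2dr cosθ = |CA|² = 0.0381516 m²;  d cosθ + r = +0.098038 m.
|ω_lever| = |0.0652·9.111·+0.098038| / 0.0381516 = 1.5264 rad/s.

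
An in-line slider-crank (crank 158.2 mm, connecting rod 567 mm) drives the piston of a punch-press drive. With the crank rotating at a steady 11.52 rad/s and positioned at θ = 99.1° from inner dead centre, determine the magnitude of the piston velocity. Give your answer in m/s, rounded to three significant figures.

1.72

ω = 11.52 rad/s
For an in-line slider-crank, x = r cosθ + √(L² − r² sin²θ), so v = −rω sinθ·[1 + r cosθ/√(L² − r² sin²θ)].
With r = 0.1582 m, L = 0.567 m, θ = 99.1°: √(L² − r² sin²θ) = 0.54506 m.
v = −0.1582·11.52·0.98741·[1 + 0.1582·-0.15816/0.54506] = -1.7169 m/s.
|v| = 1.7169 m/s.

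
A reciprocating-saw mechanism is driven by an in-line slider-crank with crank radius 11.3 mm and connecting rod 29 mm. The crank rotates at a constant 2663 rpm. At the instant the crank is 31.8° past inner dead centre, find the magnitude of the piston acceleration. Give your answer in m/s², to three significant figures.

914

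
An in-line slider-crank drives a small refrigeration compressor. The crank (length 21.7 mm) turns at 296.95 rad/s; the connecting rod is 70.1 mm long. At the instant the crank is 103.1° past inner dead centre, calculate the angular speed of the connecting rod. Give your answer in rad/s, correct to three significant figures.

21.9

ω = 296.9 rad/s
The rod makes angle φ with the slider axis where L sinφ = r sinθ; differentiating, L cosφ·φ̇ = r ω cosθ.
L cosφ = √(L² − r² sin²θ) = 0.066838 m.
|ω_rod| = r ω |cosθ| / √(L² − r² sin²θ) = 0.0217·296.9·0.22665/0.066838 = 21.851 rad/s.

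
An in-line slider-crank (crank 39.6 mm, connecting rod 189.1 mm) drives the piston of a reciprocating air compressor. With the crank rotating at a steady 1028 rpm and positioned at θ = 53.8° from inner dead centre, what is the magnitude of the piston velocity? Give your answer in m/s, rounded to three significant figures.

ω = 2π·1028/60 = 107.7 rad/s
For an in-line slider-crank, x = r cosθ + √(L² − r² sin²θ), so v = −rω sinθ·[1 + r cosθ/√(L² − r² sin²θ)].
With r = 0.0396 m, L = 0.1891 m, θ = 53.8°: √(L² − r² sin²θ) = 0.18638 m.
v = −0.0396·107.7·0.80696·[1 + 0.0396·0.59061/0.18638] = -3.8718 m/s.
|v| = 3.8718 m/s.

3.87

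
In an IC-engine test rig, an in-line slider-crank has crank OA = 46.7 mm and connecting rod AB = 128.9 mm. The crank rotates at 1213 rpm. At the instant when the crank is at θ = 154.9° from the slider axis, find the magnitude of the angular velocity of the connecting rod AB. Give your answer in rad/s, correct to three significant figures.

42.2

ω = 127 rad/s (converted from 1213 rpm).
The rod makes angle φ with the slider axis where L sinφ = r sinθ; differentiating, L cosφ·φ̇ = r ω cosθ.
L cosφ = √(L² − r² sin²θ) = 0.12737 m.
|ω_rod| = r ω |cosθ| / √(L² − r² sin²θ) = 0.0467·127·0.90557/0.12737 = 42.176 rad/s.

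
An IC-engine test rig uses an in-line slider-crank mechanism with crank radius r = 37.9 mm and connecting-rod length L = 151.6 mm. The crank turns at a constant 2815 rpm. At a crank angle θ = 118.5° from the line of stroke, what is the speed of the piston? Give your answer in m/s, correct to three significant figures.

8.62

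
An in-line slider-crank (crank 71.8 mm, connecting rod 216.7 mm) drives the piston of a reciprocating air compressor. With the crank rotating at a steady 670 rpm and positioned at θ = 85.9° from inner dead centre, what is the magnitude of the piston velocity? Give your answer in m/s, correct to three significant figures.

5.15

ω = 2π·670/60 = 70.16 rad/s
For an in-line slider-crank, x = r cosθ + √(L² − r² sin²θ), so v = −rω sinθ·[1 + r cosθ/√(L² − r² sin²θ)].
With r = 0.0718 m, L = 0.2167 m, θ = 85.9°: √(L² − r² sin²θ) = 0.20452 m.
v = −0.0718·70.16·0.99744·[1 + 0.0718·0.07150/0.20452] = -5.1509 m/s.
|v| = 5.1509 m/s.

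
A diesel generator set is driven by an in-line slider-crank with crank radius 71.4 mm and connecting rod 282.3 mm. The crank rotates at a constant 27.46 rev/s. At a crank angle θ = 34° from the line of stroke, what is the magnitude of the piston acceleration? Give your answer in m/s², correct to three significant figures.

ω = 2π·27.5 = 172.5 rad/s
x(θ) = r cosθ + √(L² − r² sin²θ); with ω constant, a = ω²·d²x/dθ².
d²x/dθ² = −r cosθ − r²(cos2θ)/√u − r⁴ sin²2θ/(4u^{3/2}),  u = L² − r² sin²θ = 0.0780992 m².
Substituting r = 0.0714 m, L = 0.2823 m, θ = 34°: d²x/dθ² = -0.066283 m.
a = ω²·d²x/dθ² = (172.5)²·(-0.066283) = -1973.2 m/s²;  |a| = 1973.2 m/s².

1970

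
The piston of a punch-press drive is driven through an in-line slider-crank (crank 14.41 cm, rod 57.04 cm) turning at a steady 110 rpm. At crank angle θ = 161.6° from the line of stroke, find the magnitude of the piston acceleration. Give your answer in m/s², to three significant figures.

14.2

ω = 2π·110/60 = 11.52 rad/s
x(θ) = r cosθ + √(L² − r² sin²θ); with ω constant, a = ω²·d²x/dθ².
d²x/dθ² = −r cosθ − r²(cos2θ)/√u − r⁴ sin²2θ/(4u^{3/2}),  u = L² − r² sin²θ = 0.323287 m².
Substituting r = 0.1441 m, L = 0.5704 m, θ = 161.6°: d²x/dθ² = +0.10728 m.
a = ω²·d²x/dθ² = (11.52)²·(+0.10728) = +14.235 m/s²;  |a| = 14.235 m/s².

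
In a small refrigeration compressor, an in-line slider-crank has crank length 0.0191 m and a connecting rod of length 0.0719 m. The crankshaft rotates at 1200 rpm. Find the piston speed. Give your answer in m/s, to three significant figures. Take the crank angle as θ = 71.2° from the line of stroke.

ω = 2π·1200/60 = 125.7 rad/s
For an in-line slider-crank, x = r cosθ + √(L² − r² sin²θ), so v = −rω sinθ·[1 + r cosθ/√(L² − r² sin²θ)].
With r = 0.0191 m, L = 0.0719 m, θ = 71.2°: √(L² − r² sin²θ) = 0.069589 m.
v = −0.0191·125.7·0.94665·[1 + 0.0191·0.32227/0.069589] = -2.4731 m/s.
|v| = 2.4731 m/s.

2.47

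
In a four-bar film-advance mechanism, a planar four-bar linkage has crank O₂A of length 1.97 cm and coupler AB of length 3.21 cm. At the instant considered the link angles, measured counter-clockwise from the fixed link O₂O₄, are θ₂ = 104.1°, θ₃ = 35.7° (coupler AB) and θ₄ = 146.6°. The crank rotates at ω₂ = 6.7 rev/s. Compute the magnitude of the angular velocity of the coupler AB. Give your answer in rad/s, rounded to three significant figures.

18.7

ω₂ = 42.1 rad/s (from 6.7 rev/s).
Differentiating the loop-closure r₂e^{iθ₂}+r₃e^{iθ₃}=r₁+r₄e^{iθ₄} gives r₂ω₂e^{iθ₂}+r₃ω₃e^{iθ₃}=r₄ω₄e^{iθ₄}.
Eliminating the other unknown: ω₃ = r₂ω₂ sin(θ₄−θ₂) / [r₃ sin(θ₃−θ₄)].
Numerator sine = +0.67559; denominator sine = -0.93420.
Result = 0.0197·42.1·(+0.67559) / (0.0321·(-0.93420)) = -18.683 rad/s; magnitude 18.683 rad/s.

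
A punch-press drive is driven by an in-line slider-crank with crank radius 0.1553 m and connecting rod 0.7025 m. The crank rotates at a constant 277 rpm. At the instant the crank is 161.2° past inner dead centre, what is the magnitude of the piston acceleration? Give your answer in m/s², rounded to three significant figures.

101

ω = 2π·277/60 = 29.01 rad/s
x(θ) = r cosθ + √(L² − r² sin²θ); with ω constant, a = ω²·d²x/dθ².
d²x/dθ² = −r cosθ − r²(cos2θ)/√u − r⁴ sin²2θ/(4u^{3/2}),  u = L² − r² sin²θ = 0.491001 m².
Substituting r = 0.1553 m, L = 0.7025 m, θ = 161.2°: d²x/dθ² = +0.11959 m.
a = ω²·d²x/dθ² = (29.01)²·(+0.11959) = +100.62 m/s²;  |a| = 100.62 m/s².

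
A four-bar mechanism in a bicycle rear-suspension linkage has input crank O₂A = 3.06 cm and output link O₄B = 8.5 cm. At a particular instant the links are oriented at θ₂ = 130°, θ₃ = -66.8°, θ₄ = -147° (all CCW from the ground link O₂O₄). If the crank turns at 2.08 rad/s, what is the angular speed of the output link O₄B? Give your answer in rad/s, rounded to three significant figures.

ω₂ = 2.08 rad/s
Differentiating the loop-closure r₂e^{iθ₂}+r₃e^{iθ₃}=r₁+r₄e^{iθ₄} gives r₂ω₂e^{iθ₂}+r₃ω₃e^{iθ₃}=r₄ω₄e^{iθ₄}.
Eliminating the other unknown: ω₄ = r₂ω₂ sin(θ₂−θ₃) / [r₄ sin(θ₄−θ₃)].
Numerator sine = -0.28903; denominator sine = -0.98541.
Result = 0.0306·2.08·(-0.28903) / (0.085·(-0.98541)) = +0.21963 rad/s; magnitude 0.21963 rad/s.

0.220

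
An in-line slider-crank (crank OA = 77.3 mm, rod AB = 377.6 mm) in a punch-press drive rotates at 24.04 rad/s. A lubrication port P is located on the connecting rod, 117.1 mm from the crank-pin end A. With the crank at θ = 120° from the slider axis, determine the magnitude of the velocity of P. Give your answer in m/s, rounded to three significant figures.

ω = 24.04 rad/s.  Crank-pin speed |V_A| = rω = 1.8583 m/s, perpendicular to OA.
Rod angle: sinφ = −(r/L) sinθ ⇒ φ = -10.212°; ω_rod = −rω cosθ/√(L²−r²sin²θ) = +2.5003 rad/s.
V_P = V_A + ω_rod × AP, with AP = 0.1171 m along the rod.
Components: V_Px = −rω sinθ − a·ω_rod·sinφ = -1.5574 m/s;  V_Py = rω cosθ + a·ω_rod·cosφ = -0.641 m/s.
|V_P| = √(V_Px² + V_Py²) = 1.6842 m/s.

1.68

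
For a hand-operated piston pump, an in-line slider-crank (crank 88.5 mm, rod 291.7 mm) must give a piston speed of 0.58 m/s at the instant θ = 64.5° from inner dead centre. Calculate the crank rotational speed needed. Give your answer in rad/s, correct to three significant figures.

For an in-line slider-crank, |v_piston| = rω|sinθ|·[1 + r cosθ/√(L² − r² sin²θ)].
With r = 0.0885 m, L = 0.2917 m, θ = 64.5°: the bracketed kinematic factor |dx/dθ| = 0.090727 m.
ω = v/|dx/dθ| = 0.58/0.090727 = 6.3928 rad/s.

6.39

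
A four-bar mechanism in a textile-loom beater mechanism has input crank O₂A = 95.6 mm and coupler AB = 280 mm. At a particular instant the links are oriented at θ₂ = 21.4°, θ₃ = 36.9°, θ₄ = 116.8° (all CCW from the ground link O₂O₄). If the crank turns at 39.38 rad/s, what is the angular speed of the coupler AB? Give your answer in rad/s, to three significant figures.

13.6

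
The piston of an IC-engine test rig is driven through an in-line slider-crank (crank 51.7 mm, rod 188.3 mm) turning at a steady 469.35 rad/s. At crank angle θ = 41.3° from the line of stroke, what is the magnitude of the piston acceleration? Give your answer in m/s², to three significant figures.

9030

ω = 469.4 rad/s
x(θ) = r cosθ + √(L² − r² sin²θ); with ω constant, a = ω²·d²x/dθ².
d²x/dθ² = −r cosθ − r²(cos2θ)/√u − r⁴ sin²2θ/(4u^{3/2}),  u = L² − r² sin²θ = 0.0342926 m².
Substituting r = 0.0517 m, L = 0.1883 m, θ = 41.3°: d²x/dθ² = -0.040976 m.
a = ω²·d²x/dθ² = (469.4)²·(-0.040976) = -9026.6 m/s²;  |a| = 9026.6 m/s².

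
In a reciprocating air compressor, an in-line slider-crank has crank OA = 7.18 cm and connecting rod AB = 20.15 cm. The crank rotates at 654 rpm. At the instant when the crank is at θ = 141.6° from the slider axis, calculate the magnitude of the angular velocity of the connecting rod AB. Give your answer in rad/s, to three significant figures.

19.6

ω = 68.49 rad/s (converted from 654 rpm).
The rod makes angle φ with the slider axis where L sinφ = r sinθ; differentiating, L cosφ·φ̇ = r ω cosθ.
L cosφ = √(L² − r² sin²θ) = 0.1965 m.
|ω_rod| = r ω |cosθ| / √(L² − r² sin²θ) = 0.0718·68.49·0.78369/0.1965 = 19.611 rad/s.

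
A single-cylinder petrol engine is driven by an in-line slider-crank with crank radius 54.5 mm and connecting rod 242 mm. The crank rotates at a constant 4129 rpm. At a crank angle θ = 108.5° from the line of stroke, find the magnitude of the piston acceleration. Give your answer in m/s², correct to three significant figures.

5100

ω = 2π·4129/60 = 432.4 rad/s
x(θ) = r cosθ + √(L² − r² sin²θ); with ω constant, a = ω²·d²x/dθ².
d²x/dθ² = −r cosθ − r²(cos2θ)/√u − r⁴ sin²2θ/(4u^{3/2}),  u = L² − r² sin²θ = 0.0558928 m².
Substituting r = 0.0545 m, L = 0.242 m, θ = 108.5°: d²x/dθ² = +0.027266 m.
a = ω²·d²x/dθ² = (432.4)²·(+0.027266) = +5097.7 m/s²;  |a| = 5097.7 m/s².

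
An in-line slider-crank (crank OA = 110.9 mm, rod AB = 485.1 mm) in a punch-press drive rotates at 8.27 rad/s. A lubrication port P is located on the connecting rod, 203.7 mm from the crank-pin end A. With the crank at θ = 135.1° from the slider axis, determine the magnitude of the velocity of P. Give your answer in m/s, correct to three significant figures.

0.711

ω = 8.27 rad/s.  Crank-pin speed |V_A| = rω = 0.91714 m/s, perpendicular to OA.
Rod angle: sinφ = −(r/L) sinθ ⇒ φ = -9.286°; ω_rod = −rω cosθ/√(L²−r²sin²θ) = +1.357 rad/s.
V_P = V_A + ω_rod × AP, with AP = 0.2037 m along the rod.
Components: V_Px = −rω sinθ − a·ω_rod·sinφ = -0.60278 m/s;  V_Py = rω cosθ + a·ω_rod·cosφ = -0.37685 m/s.
|V_P| = √(V_Px² + V_Py²) = 0.71089 m/s.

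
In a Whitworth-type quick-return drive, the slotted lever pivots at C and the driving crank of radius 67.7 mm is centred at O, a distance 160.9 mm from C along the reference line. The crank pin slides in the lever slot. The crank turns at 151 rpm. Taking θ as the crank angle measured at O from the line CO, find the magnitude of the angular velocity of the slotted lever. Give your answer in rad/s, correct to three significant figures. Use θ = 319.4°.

ω = 15.81 rad/s (from 151 rpm).
Crank pin A relative to C: A = (d + r cosθ, r sinθ); lever angle φ = atan2(r sinθ, d + r cosθ).
Differentiating tanφ: φ̇ = rω(d cosθ + r)/(d² + r² + 2dr cosθ).
d² + r² + 2dr cosθ = |CA|² = 0.0470135 m²;  d cosθ + r = +0.18987 m.
|ω_lever| = |0.0677·15.81·+0.18987| / 0.0470135 = 4.3234 rad/s.

4.32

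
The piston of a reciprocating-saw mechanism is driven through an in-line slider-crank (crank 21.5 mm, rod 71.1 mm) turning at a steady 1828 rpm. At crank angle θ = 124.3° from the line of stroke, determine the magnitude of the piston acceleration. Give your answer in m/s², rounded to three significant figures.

529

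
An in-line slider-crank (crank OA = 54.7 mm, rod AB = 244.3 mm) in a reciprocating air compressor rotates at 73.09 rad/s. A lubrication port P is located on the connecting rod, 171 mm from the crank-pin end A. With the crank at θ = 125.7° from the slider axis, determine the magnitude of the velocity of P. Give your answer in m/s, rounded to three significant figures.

ω = 73.09 rad/s.  Crank-pin speed |V_A| = rω = 3.998 m/s, perpendicular to OA.
Rod angle: sinφ = −(r/L) sinθ ⇒ φ = -10.476°; ω_rod = −rω cosθ/√(L²−r²sin²θ) = +9.7117 rad/s.
V_P = V_A + ω_rod × AP, with AP = 0.171 m along the rod.
Components: V_Px = −rω sinθ − a·ω_rod·sinφ = -2.9448 m/s;  V_Py = rω cosθ + a·ω_rod·cosφ = -0.7 m/s.
|V_P| = √(V_Px² + V_Py²) = 3.0268 m/s.

3.03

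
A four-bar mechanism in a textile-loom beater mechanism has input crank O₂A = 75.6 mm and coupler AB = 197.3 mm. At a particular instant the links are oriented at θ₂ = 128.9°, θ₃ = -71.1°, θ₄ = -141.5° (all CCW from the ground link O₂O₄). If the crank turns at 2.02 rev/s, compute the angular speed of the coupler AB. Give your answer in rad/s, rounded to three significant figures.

5.16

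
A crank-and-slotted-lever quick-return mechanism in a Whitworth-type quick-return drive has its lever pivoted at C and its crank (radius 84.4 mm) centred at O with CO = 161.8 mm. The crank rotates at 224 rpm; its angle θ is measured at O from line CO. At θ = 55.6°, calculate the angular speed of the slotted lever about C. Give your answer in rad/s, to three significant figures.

7.14

ω = 23.46 rad/s (from 224 rpm).
Crank pin A relative to C: A = (d + r cosθ, r sinθ); lever angle φ = atan2(r sinθ, d + r cosθ).
Differentiating tanφ: φ̇ = rω(d cosθ + r)/(d² + r² + 2dr cosθ).
d² + r² + 2dr cosθ = |CA|² = 0.0487329 m²;  d cosθ + r = +0.17581 m.
|ω_lever| = |0.0844·23.46·+0.17581| / 0.0487329 = 7.1424 rad/s.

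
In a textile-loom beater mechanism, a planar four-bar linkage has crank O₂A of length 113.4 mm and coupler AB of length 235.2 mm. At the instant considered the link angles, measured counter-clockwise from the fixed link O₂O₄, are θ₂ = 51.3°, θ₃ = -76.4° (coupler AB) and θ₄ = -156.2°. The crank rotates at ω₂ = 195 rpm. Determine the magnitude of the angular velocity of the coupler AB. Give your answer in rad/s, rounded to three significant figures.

4.62

ω₂ = 20.42 rad/s (from 195 rpm).
Differentiating the loop-closure r₂e^{iθ₂}+r₃e^{iθ₃}=r₁+r₄e^{iθ₄} gives r₂ω₂e^{iθ₂}+r₃ω₃e^{iθ₃}=r₄ω₄e^{iθ₄}.
Eliminating the other unknown: ω₃ = r₂ω₂ sin(θ₄−θ₂) / [r₃ sin(θ₃−θ₄)].
Numerator sine = +0.46175; denominator sine = +0.98420.
Result = 0.1134·20.42·(+0.46175) / (0.2352·(+0.98420)) = +4.6192 rad/s; magnitude 4.6192 rad/s.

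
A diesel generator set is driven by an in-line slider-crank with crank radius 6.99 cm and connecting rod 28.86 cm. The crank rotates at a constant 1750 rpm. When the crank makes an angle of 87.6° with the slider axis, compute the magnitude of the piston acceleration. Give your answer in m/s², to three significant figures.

486

ω = 2π·1750/60 = 183.3 rad/s
x(θ) = r cosθ + √(L² − r² sin²θ); with ω constant, a = ω²·d²x/dθ².
d²x/dθ² = −r cosθ − r²(cos2θ)/√u − r⁴ sin²2θ/(4u^{3/2}),  u = L² − r² sin²θ = 0.0784125 m².
Substituting r = 0.0699 m, L = 0.2886 m, θ = 87.6°: d²x/dθ² = +0.014458 m.
a = ω²·d²x/dθ² = (183.3)²·(+0.014458) = +485.57 m/s²;  |a| = 485.57 m/s².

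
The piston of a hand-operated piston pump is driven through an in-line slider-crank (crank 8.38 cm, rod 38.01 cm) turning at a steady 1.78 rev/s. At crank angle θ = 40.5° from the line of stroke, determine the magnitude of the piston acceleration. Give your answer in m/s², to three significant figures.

ω = 2π·1.78 = 11.18 rad/s
x(θ) = r cosθ + √(L² − r² sin²θ); with ω constant, a = ω²·d²x/dθ².
d²x/dθ² = −r cosθ − r²(cos2θ)/√u − r⁴ sin²2θ/(4u^{3/2}),  u = L² − r² sin²θ = 0.141514 m².
Substituting r = 0.0838 m, L = 0.3801 m, θ = 40.5°: d²x/dθ² = -0.066868 m.
a = ω²·d²x/dθ² = (11.18)²·(-0.066868) = -8.3641 m/s²;  |a| = 8.3641 m/s².

8.36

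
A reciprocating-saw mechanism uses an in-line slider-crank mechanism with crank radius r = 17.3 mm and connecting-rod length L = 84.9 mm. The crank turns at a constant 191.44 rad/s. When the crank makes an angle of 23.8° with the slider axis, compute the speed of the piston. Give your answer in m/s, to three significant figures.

ω = 191.4 rad/s
For an in-line slider-crank, x = r cosθ + √(L² − r² sin²θ), so v = −rω sinθ·[1 + r cosθ/√(L² − r² sin²θ)].
With r = 0.0173 m, L = 0.0849 m, θ = 23.8°: √(L² − r² sin²θ) = 0.084612 m.
v = −0.0173·191.4·0.40355·[1 + 0.0173·0.91496/0.084612] = -1.5865 m/s.
|v| = 1.5865 m/s.

1.59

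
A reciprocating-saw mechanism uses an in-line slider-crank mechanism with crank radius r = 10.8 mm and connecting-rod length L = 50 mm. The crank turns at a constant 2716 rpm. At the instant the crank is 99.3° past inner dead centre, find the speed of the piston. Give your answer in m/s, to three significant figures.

ω = 2π·2716/60 = 284.4 rad/s
For an in-line slider-crank, x = r cosθ + √(L² − r² sin²θ), so v = −rω sinθ·[1 + r cosθ/√(L² − r² sin²θ)].
With r = 0.0108 m, L = 0.05 m, θ = 99.3°: √(L² − r² sin²θ) = 0.048851 m.
v = −0.0108·284.4·0.98686·[1 + 0.0108·-0.16160/0.048851] = -2.923 m/s.
|v| = 2.923 m/s.

2.92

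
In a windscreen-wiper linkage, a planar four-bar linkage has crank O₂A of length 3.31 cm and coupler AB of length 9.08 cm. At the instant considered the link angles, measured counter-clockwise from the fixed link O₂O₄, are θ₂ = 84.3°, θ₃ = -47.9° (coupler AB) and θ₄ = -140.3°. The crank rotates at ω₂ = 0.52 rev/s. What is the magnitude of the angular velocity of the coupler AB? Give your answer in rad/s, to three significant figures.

ω₂ = 3.267 rad/s (from 0.52 rev/s).
Differentiating the loop-closure r₂e^{iθ₂}+r₃e^{iθ₃}=r₁+r₄e^{iθ₄} gives r₂ω₂e^{iθ₂}+r₃ω₃e^{iθ₃}=r₄ω₄e^{iθ₄}.
Eliminating the other unknown: ω₃ = r₂ω₂ sin(θ₄−θ₂) / [r₃ sin(θ₃−θ₄)].
Numerator sine = +0.70215; denominator sine = +0.99912.
Result = 0.0331·3.267·(+0.70215) / (0.0908·(+0.99912)) = +0.83702 rad/s; magnitude 0.83702 rad/s.

0.837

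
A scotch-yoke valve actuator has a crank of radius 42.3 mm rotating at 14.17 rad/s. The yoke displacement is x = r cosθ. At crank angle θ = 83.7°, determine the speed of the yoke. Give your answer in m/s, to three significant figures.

ω = 14.17 rad/s
x = r cosθ ⇒ ẋ = −rω sinθ.
|v| = rω|sinθ| = 0.0423·14.17·|sin 83.7°| = 0.59577 m/s.

0.596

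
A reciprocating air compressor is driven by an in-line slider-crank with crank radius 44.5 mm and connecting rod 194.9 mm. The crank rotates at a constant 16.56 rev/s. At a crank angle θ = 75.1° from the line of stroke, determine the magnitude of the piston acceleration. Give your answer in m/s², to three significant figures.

ω = 2π·16.6 = 104 rad/s
x(θ) = r cosθ + √(L² − r² sin²θ); with ω constant, a = ω²·d²x/dθ².
d²x/dθ² = −r cosθ − r²(cos2θ)/√u − r⁴ sin²2θ/(4u^{3/2}),  u = L² − r² sin²θ = 0.0361367 m².
Substituting r = 0.0445 m, L = 0.1949 m, θ = 75.1°: d²x/dθ² = -0.0024381 m.
a = ω²·d²x/dθ² = (104)²·(-0.0024381) = -26.395 m/s²;  |a| = 26.395 m/s².

26.4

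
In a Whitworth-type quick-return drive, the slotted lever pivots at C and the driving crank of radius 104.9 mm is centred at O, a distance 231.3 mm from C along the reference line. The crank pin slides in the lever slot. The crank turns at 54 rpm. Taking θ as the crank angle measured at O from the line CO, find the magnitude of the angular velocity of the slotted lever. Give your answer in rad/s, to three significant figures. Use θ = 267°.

0.888

ω = 5.655 rad/s (from 54 rpm).
Crank pin A relative to C: A = (d + r cosθ, r sinθ); lever angle φ = atan2(r sinθ, d + r cosθ).
Differentiating tanφ: φ̇ = rω(d cosθ + r)/(d² + r² + 2dr cosθ).
d² + r² + 2dr cosθ = |CA|² = 0.061964 m²;  d cosθ + r = +0.092795 m.
|ω_lever| = |0.1049·5.655·+0.092795| / 0.061964 = 0.88834 rad/s.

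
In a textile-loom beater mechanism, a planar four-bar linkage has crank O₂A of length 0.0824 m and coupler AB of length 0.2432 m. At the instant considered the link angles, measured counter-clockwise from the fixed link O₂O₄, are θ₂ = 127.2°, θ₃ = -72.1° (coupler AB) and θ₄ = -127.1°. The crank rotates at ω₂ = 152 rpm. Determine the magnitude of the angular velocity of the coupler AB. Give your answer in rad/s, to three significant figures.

ω₂ = 15.92 rad/s (from 152 rpm).
Differentiating the loop-closure r₂e^{iθ₂}+r₃e^{iθ₃}=r₁+r₄e^{iθ₄} gives r₂ω₂e^{iθ₂}+r₃ω₃e^{iθ₃}=r₄ω₄e^{iθ₄}.
Eliminating the other unknown: ω₃ = r₂ω₂ sin(θ₄−θ₂) / [r₃ sin(θ₃−θ₄)].
Numerator sine = +0.96269; denominator sine = +0.81915.
Result = 0.0824·15.92·(+0.96269) / (0.2432·(+0.81915)) = +6.3381 rad/s; magnitude 6.3381 rad/s.

6.34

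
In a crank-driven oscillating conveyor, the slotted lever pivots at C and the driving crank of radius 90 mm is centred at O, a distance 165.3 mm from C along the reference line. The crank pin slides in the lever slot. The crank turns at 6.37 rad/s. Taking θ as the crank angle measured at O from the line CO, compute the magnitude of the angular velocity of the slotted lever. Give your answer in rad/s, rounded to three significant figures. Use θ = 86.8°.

ω = 6.37 rad/s
Crank pin A relative to C: A = (d + r cosθ, r sinθ); lever angle φ = atan2(r sinθ, d + r cosθ).
Differentiating tanφ: φ̇ = rω(d cosθ + r)/(d² + r² + 2dr cosθ).
d² + r² + 2dr cosθ = |CA|² = 0.037085 m²;  d cosθ + r = +0.099227 m.
|ω_lever| = |0.09·6.37·+0.099227| / 0.037085 = 1.534 rad/s.

1.53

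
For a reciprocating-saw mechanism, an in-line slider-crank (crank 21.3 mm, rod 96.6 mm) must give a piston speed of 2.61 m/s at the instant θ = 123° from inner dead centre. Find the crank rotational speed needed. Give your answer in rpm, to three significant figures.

1590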